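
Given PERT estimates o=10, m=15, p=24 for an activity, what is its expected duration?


te = (o + 4m + p) / 6
= (10 + 4×15 + 24) / 6
= (10 + 60 + 24) / 6
= 94 / 6
= 15.67


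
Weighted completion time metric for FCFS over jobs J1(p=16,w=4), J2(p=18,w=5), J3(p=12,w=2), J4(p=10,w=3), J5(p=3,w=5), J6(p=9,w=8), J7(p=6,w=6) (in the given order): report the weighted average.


Completion times:
  J1: C=16, w×C=4×16=64
  J2: C=34, w×C=5×34=170
  J3: C=46, w×C=2×46=92
  J4: C=56, w×C=3×56=168
  J5: C=59, w×C=5×59=295
  J6: C=68, w×C=8×68=544
  J7: C=74, w×C=6×74=444
Sum w×C = 1777
Sum w = 33
Weighted avg = 1777/33
= 53.85


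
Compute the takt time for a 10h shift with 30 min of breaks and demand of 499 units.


Available = 10×60 - 30 = 570 min
Takt time = 570 / 499
= 1.14 min/unit


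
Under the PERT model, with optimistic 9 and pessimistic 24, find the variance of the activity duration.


σ² = ((p - o) / 6)² = (p - o)² / 36
= (24 - 9)² / 36
= 15² / 36
= 225 / 36
= 6.2500


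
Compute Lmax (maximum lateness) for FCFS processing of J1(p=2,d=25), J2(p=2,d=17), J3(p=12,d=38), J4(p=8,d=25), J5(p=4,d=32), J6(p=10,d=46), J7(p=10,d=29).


Lateness per job (L = C - d):
  J1: C=2, d=25, L=-23
  J2: C=4, d=17, L=-13
  J3: C=16, d=38, L=-22
  J4: C=24, d=25, L=-1
  J5: C=28, d=32, L=-4
  J6: C=38, d=46, L=-8
  J7: C=48, d=29, L=19
Lmax = max(-23, -13, -22, -1, -4, -8, 19)
= 19


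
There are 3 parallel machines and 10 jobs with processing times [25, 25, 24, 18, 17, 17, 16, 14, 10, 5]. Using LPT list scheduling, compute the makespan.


Jobs (LPT sorted): [25, 25, 24, 18, 17, 17, 16, 14, 10, 5]
Machines: 3
  J=25 → Machine 1 (load: 0+25=25)
  J=25 → Machine 2 (load: 0+25=25)
  J=24 → Machine 3 (load: 0+24=24)
  J=18 → Machine 3 (load: 24+18=42)
  J=17 → Machine 1 (load: 25+17=42)
  J=17 → Machine 2 (load: 25+17=42)
  J=16 → Machine 1 (load: 42+16=58)
  J=14 → Machine 2 (load: 42+14=56)
  J=10 → Machine 3 (load: 42+10=52)
  J=5 → Machine 3 (load: 52+5=57)
Machine loads: [58, 56, 57]
Makespan = max = 58 time units


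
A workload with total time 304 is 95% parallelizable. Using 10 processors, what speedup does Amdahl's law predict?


Amdahl's law: T_p = T × ((1-p) + p/N)
= 304 × ((1-0.95) + 0.95/10)
= 304 × (0.05 + 0.0950)
= 304 × 0.1450
= 44.08
Speedup = 304/44.08
= 6.90×


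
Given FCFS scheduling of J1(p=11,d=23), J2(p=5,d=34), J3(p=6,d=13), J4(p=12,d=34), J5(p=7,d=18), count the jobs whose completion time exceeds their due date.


Completion vs due date:
  J1: C=11, d=23 → on time
  J2: C=16, d=34 → on time
  J3: C=22, d=13 → TARDY
  J4: C=34, d=34 → on time
  J5: C=41, d=18 → TARDY
Tardy jobs: J3, J5
Count = 2


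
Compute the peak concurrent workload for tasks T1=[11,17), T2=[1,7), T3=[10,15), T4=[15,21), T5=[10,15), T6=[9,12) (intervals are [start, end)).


Check each time point for overlaps:
  t=11: 4 tasks active (T1, T3, T5, T6)
Max concurrent = 4


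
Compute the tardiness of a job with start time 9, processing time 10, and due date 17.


Completion = start + processing = 9 + 10 = 19
Tardiness = max(0, C - d) = max(0, 19 - 17)
= max(0, 2)
= 2


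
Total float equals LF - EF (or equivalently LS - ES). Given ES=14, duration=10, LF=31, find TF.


EF = ES + duration = 14 + 10 = 24
LS = LF - duration = 31 - 10 = 21
Total Float = LF - EF = 31 - 24
(or LS - ES = 21 - 14)
= 7


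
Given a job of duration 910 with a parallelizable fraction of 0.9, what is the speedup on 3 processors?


Amdahl's law: T_p = T × ((1-p) + p/N)
= 910 × ((1-0.9) + 0.9/3)
= 910 × (0.10 + 0.3000)
= 910 × 0.4000
= 364.00
Speedup = 910/364.00
= 2.50×


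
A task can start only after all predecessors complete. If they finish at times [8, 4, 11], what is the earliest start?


ES = max of all predecessor completion times
Predecessors: [8, 4, 11]
ES = max(8, 4, 11)
= 11


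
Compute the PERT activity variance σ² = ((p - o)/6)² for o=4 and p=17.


σ² = ((p - o) / 6)² = (p - o)² / 36
= (17 - 4)² / 36
= 13² / 36
= 169 / 36
= 4.6944


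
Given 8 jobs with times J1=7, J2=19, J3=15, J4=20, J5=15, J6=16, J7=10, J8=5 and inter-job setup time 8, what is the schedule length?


Makespan = Σ processing + (n-1) × setup
= (7 + 19 + 15 + 20 + 15 + 16 + 10 + 5) + (8-1)×8
= 107 + 56
= 163 time units


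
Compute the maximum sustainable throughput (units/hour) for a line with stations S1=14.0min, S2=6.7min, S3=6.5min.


Bottleneck = longest station time
Station times: [14.0, 6.7, 6.5]
Max = 14.0 min
Rate = 60 / 14.0
= 4.29 units/hour (bottleneck: 14.0min)


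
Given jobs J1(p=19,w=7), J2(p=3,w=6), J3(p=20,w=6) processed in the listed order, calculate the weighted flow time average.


Completion times:
  J1: C=19, w×C=7×19=133
  J2: C=22, w×C=6×22=132
  J3: C=42, w×C=6×42=252
Sum w×C = 517
Sum w = 19
Weighted avg = 517/19
= 27.21


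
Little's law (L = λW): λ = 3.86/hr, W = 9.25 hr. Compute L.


Little's law: L = λ × W
= 3.86 × 9.25
= 35.70


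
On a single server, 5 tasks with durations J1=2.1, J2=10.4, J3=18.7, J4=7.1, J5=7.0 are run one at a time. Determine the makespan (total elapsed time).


Sequential makespan: sum all processing times
= 2.1 + 10.4 + 18.7 + 7.1 + 7.0
= 45.3 time units


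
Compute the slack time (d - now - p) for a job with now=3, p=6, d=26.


Slack = due - current_time - processing
= 26 - 3 - 6
= 17


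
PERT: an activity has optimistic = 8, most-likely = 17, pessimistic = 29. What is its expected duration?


te = (o + 4m + p) / 6
= (8 + 4×17 + 29) / 6
= (8 + 68 + 29) / 6
= 105 / 6
= 17.50


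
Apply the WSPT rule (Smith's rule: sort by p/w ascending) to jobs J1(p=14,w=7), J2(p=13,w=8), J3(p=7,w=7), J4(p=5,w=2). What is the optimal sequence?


WSPT (Smith's rule): sort by p/w ascending
  J3: p/w = 7/7 = 1.000
  J2: p/w = 13/8 = 1.625
  J1: p/w = 14/7 = 2.000
  J4: p/w = 5/2 = 2.500
Order: J3 → J2 → J1 → J4


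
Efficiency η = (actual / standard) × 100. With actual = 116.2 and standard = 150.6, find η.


Efficiency = (actual / standard) × 100
= (116.2 / 150.6) × 100
= 77.2%


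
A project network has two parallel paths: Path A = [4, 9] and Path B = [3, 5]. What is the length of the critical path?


Path A: 4 + 9 = 13
Path B: 3 + 5 = 8
Critical path = longest = max(13, 8)
= 13 (Path A)


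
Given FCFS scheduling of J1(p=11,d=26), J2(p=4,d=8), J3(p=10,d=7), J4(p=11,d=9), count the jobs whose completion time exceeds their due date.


Completion vs due date:
  J1: C=11, d=26 → on time
  J2: C=15, d=8 → TARDY
  J3: C=25, d=7 → TARDY
  J4: C=36, d=9 → TARDY
Tardy jobs: J2, J3, J4
Count = 3


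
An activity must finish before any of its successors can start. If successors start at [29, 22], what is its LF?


LF = min of all successor start times
Successors start at: [29, 22]
LF = min(29, 22)
= 22


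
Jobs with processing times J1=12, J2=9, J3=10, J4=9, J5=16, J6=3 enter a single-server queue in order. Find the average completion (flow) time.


Completion times:
  J1: completes at 12
  J2: completes at 21
  J3: completes at 31
  J4: completes at 40
  J5: completes at 56
  J6: completes at 59
Sum = 219
Average = 219/6
= 36.50


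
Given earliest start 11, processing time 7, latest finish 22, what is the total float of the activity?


EF = ES + duration = 11 + 7 = 18
LS = LF - duration = 22 - 7 = 15
Total Float = LF - EF = 22 - 18
(or LS - ES = 15 - 11)
= 4


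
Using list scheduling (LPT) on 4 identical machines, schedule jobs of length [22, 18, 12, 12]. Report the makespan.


Jobs (LPT sorted): [22, 18, 12, 12]
Machines: 4
  J=22 → Machine 1 (load: 0+22=22)
  J=18 → Machine 2 (load: 0+18=18)
  J=12 → Machine 3 (load: 0+12=12)
  J=12 → Machine 4 (load: 0+12=12)
Machine loads: [22, 18, 12, 12]
Makespan = max = 22 time units


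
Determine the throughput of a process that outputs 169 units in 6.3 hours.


Throughput = units / time
= 169 / 6.3
= 26.8 units/hour


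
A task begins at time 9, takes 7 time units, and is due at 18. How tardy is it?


Completion = start + processing = 9 + 7 = 16
Tardiness = max(0, C - d) = max(0, 16 - 18)
= max(0, -2)
= 0


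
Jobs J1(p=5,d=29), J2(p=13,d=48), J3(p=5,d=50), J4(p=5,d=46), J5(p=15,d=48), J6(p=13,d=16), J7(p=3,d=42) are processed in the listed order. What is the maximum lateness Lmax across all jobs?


Lateness per job (L = C - d):
  J1: C=5, d=29, L=-24
  J2: C=18, d=48, L=-30
  J3: C=23, d=50, L=-27
  J4: C=28, d=46, L=-18
  J5: C=43, d=48, L=-5
  J6: C=56, d=16, L=40
  J7: C=59, d=42, L=17
Lmax = max(-24, -30, -27, -18, -5, 40, 17)
= 40


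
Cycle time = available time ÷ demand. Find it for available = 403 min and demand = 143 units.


Cycle time = available time / demand
= 403 / 143
= 2.82 min/unit


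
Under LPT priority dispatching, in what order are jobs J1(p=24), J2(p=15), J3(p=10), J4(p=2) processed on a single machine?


LPT: sort by longest processing time first
  J1: p=24
  J2: p=15
  J3: p=10
  J4: p=2
Order: J1 → J2 → J3 → J4


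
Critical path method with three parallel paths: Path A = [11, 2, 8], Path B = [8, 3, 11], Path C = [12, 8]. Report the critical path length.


Path A: 11 + 2 + 8 = 21
Path B: 8 + 3 + 11 = 22
Path C: 12 + 8 = 20
Critical path = longest = max(21, 22, 20)
= 22 (Path B)


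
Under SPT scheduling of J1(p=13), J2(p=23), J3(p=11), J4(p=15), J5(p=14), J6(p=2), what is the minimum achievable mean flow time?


SPT order: J6 → J3 → J1 → J5 → J4 → J2
Completion times:
  J6: C=2
  J3: C=13
  J1: C=26
  J5: C=40
  J4: C=55
  J2: C=78
Sum = 214, n = 6
Mean flow = 214/6
= 35.67


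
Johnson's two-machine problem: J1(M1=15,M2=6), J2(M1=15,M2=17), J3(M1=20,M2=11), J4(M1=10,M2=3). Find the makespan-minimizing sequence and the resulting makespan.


Johnson's rule:
Group 1 (M1≤M2, sort by M1): ['J2']
Group 2 (M1>M2, sort desc M2): ['J3', 'J1', 'J4']
Sequence: J2 → J3 → J1 → J4
Makespan calculation:
  J2: M1 done=15, M2 done=32
  J3: M1 done=35, M2 done=46
  J1: M1 done=50, M2 done=56
  J4: M1 done=60, M2 done=63
= Sequence: J2 → J3 → J1 → J4, Makespan: 63


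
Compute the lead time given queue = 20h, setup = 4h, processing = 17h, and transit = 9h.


Lead time = queue + setup + processing + transit
= 20 + 4 + 17 + 9
= 50 hours


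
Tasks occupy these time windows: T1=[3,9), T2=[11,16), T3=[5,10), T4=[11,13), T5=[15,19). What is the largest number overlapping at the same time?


Check each time point for overlaps:
  t=5: 2 tasks active (T1, T3)
Max concurrent = 2


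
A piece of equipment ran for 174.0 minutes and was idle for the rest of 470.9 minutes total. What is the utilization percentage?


Utilization = busy / total × 100
= 174.0 / 470.9 × 100
= 37.0%


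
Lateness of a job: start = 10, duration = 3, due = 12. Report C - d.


Completion = 10 + 3 = 13
Lateness = C - d = 13 - 12
= 1


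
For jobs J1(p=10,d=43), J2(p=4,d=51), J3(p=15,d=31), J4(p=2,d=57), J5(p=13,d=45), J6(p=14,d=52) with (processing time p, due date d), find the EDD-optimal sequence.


EDD: sort by earliest due date
  J3: d=31, p=15
  J1: d=43, p=10
  J5: d=45, p=13
  J2: d=51, p=4
  J6: d=52, p=14
  J4: d=57, p=2
Order: J3 → J1 → J5 → J2 → J6 → J4


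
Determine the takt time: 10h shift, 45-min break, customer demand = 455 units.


Available = 10×60 - 45 = 555 min
Takt time = 555 / 455
= 1.22 min/unit


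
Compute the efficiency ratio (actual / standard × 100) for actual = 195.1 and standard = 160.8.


Efficiency = (actual / standard) × 100
= (195.1 / 160.8) × 100
= 121.3%


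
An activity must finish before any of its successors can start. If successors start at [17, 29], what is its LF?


LF = min of all successor start times
Successors start at: [17, 29]
LF = min(17, 29)
= 17


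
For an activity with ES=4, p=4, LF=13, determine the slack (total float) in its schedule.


EF = ES + duration = 4 + 4 = 8
LS = LF - duration = 13 - 4 = 9
Total Float = LF - EF = 13 - 8
(or LS - ES = 9 - 4)
= 5


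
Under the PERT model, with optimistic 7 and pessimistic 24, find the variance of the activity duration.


σ² = ((p - o) / 6)² = (p - o)² / 36
= (24 - 7)² / 36
= 17² / 36
= 289 / 36
= 8.0278


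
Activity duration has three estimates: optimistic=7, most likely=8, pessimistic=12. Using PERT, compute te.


te = (o + 4m + p) / 6
= (7 + 4×8 + 12) / 6
= (7 + 32 + 12) / 6
= 51 / 6
= 8.50


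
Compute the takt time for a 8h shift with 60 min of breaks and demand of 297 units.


Available = 8×60 - 60 = 420 min
Takt time = 420 / 297
= 1.41 min/unit


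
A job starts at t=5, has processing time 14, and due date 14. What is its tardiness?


Completion = start + processing = 5 + 14 = 19
Tardiness = max(0, C - d) = max(0, 19 - 14)
= max(0, 5)
= 5


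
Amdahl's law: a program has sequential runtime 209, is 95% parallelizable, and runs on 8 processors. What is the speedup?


Amdahl's law: T_p = T × ((1-p) + p/N)
= 209 × ((1-0.95) + 0.95/8)
= 209 × (0.05 + 0.1187)
= 209 × 0.1688
= 35.27
Speedup = 209/35.27
= 5.93×


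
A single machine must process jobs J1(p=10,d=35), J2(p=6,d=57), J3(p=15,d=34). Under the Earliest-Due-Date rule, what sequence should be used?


EDD: sort by earliest due date
  J3: d=34, p=15
  J1: d=35, p=10
  J2: d=57, p=6
Order: J3 → J1 → J2


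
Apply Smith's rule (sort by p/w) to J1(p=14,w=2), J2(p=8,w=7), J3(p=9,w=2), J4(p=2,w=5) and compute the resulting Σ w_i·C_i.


WSPT order (by p/w): J4 → J2 → J3 → J1
  J4: C=2, w·C=5×2=10
  J2: C=10, w·C=7×10=70
  J3: C=19, w·C=2×19=38
  J1: C=33, w·C=2×33=66
Σ w·C = 184
= 184


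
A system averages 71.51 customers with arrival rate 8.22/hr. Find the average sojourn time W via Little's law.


Little's law: L = λW → W = L / λ
= 71.51 / 8.22
= 8.70 hours


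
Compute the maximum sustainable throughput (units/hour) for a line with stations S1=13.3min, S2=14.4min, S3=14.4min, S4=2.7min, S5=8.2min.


Bottleneck = longest station time
Station times: [13.3, 14.4, 14.4, 2.7, 8.2]
Max = 14.4 min
Rate = 60 / 14.4
= 4.17 units/hour (bottleneck: 14.4min)


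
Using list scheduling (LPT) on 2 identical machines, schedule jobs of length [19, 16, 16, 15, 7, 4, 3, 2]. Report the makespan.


Jobs (LPT sorted): [19, 16, 16, 15, 7, 4, 3, 2]
Machines: 2
  J=19 → Machine 1 (load: 0+19=19)
  J=16 → Machine 2 (load: 0+16=16)
  J=16 → Machine 2 (load: 16+16=32)
  J=15 → Machine 1 (load: 19+15=34)
  J=7 → Machine 2 (load: 32+7=39)
  J=4 → Machine 1 (load: 34+4=38)
  J=3 → Machine 1 (load: 38+3=41)
  J=2 → Machine 2 (load: 39+2=41)
Machine loads: [41, 41]
Makespan = max = 41 time units


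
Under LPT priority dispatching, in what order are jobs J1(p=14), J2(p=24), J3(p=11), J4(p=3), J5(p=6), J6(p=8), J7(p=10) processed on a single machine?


LPT: sort by longest processing time first
  J2: p=24
  J1: p=14
  J3: p=11
  J7: p=10
  J6: p=8
  J5: p=6
  J4: p=3
Order: J2 → J1 → J3 → J7 → J6 → J5 → J4


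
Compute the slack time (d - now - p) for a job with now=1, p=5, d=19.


Slack = due - current_time - processing
= 19 - 1 - 5
= 13


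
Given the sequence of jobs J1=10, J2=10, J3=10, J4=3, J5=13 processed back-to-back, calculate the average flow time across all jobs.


Completion times:
  J1: completes at 10
  J2: completes at 20
  J3: completes at 30
  J4: completes at 33
  J5: completes at 46
Sum = 139
Average = 139/5
= 27.80


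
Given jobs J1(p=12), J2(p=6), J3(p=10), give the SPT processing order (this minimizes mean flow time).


SPT: sort by shortest processing time
  J2: p=6
  J3: p=10
  J1: p=12
Order: J2 → J3 → J1


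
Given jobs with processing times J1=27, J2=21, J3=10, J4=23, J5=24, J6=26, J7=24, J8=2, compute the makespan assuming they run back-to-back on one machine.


Sequential makespan: sum all processing times
= 27 + 21 + 10 + 23 + 24 + 26 + 24 + 2
= 157 time units


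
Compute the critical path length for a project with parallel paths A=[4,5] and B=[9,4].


Path A: 4 + 5 = 9
Path B: 9 + 4 = 13
Critical path = longest = max(9, 13)
= 13 (Path B)


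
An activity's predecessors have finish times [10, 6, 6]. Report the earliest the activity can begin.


ES = max of all predecessor completion times
Predecessors: [10, 6, 6]
ES = max(10, 6, 6)
= 10


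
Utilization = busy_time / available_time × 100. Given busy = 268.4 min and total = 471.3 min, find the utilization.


Utilization = busy / total × 100
= 268.4 / 471.3 × 100
= 56.9%


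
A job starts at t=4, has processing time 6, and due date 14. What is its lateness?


Completion = 4 + 6 = 10
Lateness = C - d = 10 - 14
= -4


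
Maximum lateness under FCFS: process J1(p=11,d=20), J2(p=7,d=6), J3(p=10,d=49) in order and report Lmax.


Lateness per job (L = C - d):
  J1: C=11, d=20, L=-9
  J2: C=18, d=6, L=12
  J3: C=28, d=49, L=-21
Lmax = max(-9, 12, -21)
= 12


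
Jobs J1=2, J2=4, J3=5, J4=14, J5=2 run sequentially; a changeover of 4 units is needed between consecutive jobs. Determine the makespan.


Makespan = Σ processing + (n-1) × setup
= (2 + 4 + 5 + 14 + 2) + (5-1)×4
= 27 + 16
= 43 time units


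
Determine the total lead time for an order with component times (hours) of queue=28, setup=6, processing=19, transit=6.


Lead time = queue + setup + processing + transit
= 28 + 6 + 19 + 6
= 59 hours


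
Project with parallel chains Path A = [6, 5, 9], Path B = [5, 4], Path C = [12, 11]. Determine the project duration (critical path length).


Path A: 6 + 5 + 9 = 20
Path B: 5 + 4 = 9
Path C: 12 + 11 = 23
Critical path = longest = max(20, 9, 23)
= 23 (Path C)


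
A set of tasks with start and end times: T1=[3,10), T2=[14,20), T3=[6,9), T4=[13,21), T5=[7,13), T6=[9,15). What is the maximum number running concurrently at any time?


Check each time point for overlaps:
  t=7: 3 tasks active (T1, T3, T5)
Max concurrent = 3


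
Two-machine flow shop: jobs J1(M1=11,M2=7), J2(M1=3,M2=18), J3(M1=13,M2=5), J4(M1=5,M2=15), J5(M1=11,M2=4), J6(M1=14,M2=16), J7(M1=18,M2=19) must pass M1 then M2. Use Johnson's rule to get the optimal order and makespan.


Johnson's rule:
Group 1 (M1≤M2, sort by M1): ['J2', 'J4', 'J6', 'J7']
Group 2 (M1>M2, sort desc M2): ['J1', 'J3', 'J5']
Sequence: J2 → J4 → J6 → J7 → J1 → J3 → J5
Makespan calculation:
  J2: M1 done=3, M2 done=21
  J4: M1 done=8, M2 done=36
  J6: M1 done=22, M2 done=52
  J7: M1 done=40, M2 done=71
  J1: M1 done=51, M2 done=78
  J3: M1 done=64, M2 done=83
  J5: M1 done=75, M2 done=87
= Sequence: J2 → J4 → J6 → J7 → J1 → J3 → J5, Makespan: 87


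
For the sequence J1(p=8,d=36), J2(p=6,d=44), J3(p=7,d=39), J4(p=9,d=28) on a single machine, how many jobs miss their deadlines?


Completion vs due date:
  J1: C=8, d=36 → on time
  J2: C=14, d=44 → on time
  J3: C=21, d=39 → on time
  J4: C=30, d=28 → TARDY
Tardy jobs: J4
Count = 1


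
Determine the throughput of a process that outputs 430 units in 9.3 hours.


Throughput = units / time
= 430 / 9.3
= 46.2 units/hour


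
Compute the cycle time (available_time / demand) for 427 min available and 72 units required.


Cycle time = available time / demand
= 427 / 72
= 5.93 min/unit


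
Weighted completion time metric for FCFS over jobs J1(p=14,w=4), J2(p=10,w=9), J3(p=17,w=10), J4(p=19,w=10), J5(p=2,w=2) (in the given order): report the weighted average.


Completion times:
  J1: C=14, w×C=4×14=56
  J2: C=24, w×C=9×24=216
  J3: C=41, w×C=10×41=410
  J4: C=60, w×C=10×60=600
  J5: C=62, w×C=2×62=124
Sum w×C = 1406
Sum w = 35
Weighted avg = 1406/35
= 40.17


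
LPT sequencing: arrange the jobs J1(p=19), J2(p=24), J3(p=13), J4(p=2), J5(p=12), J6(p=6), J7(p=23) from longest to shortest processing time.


LPT: sort by longest processing time first
  J2: p=24
  J7: p=23
  J1: p=19
  J3: p=13
  J5: p=12
  J6: p=6
  J4: p=2
Order: J2 → J7 → J1 → J3 → J5 → J6 → J4


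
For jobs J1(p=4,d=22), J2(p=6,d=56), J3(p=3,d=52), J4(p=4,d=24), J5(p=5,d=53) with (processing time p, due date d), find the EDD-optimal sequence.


EDD: sort by earliest due date
  J1: d=22, p=4
  J4: d=24, p=4
  J3: d=52, p=3
  J5: d=53, p=5
  J2: d=56, p=6
Order: J1 → J4 → J3 → J5 → J2


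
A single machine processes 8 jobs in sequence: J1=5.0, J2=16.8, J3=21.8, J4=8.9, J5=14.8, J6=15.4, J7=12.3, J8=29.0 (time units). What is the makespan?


Sequential makespan: sum all processing times
= 5.0 + 16.8 + 21.8 + 8.9 + 14.8 + 15.4 + 12.3 + 29.0
= 124.0 time units


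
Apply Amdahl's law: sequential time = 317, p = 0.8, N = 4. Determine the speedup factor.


Amdahl's law: T_p = T × ((1-p) + p/N)
= 317 × ((1-0.8) + 0.8/4)
= 317 × (0.20 + 0.2000)
= 317 × 0.4000
= 126.80
Speedup = 317/126.80
= 2.50×


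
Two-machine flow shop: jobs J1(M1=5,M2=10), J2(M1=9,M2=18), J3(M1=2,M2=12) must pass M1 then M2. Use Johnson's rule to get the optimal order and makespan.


Johnson's rule:
Group 1 (M1≤M2, sort by M1): ['J3', 'J1', 'J2']
Group 2 (M1>M2, sort desc M2): []
Sequence: J3 → J1 → J2
Makespan calculation:
  J3: M1 done=2, M2 done=14
  J1: M1 done=7, M2 done=24
  J2: M1 done=16, M2 done=42
= Sequence: J3 → J1 → J2, Makespan: 42


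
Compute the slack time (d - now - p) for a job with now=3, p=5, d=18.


Slack = due - current_time - processing
= 18 - 3 - 5
= 10


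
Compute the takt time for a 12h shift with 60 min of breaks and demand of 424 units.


Available = 12×60 - 60 = 660 min
Takt time = 660 / 424
= 1.56 min/unit


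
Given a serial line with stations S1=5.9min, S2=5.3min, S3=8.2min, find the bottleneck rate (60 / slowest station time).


Bottleneck = longest station time
Station times: [5.9, 5.3, 8.2]
Max = 8.2 min
Rate = 60 / 8.2
= 7.32 units/hour (bottleneck: 8.2min)


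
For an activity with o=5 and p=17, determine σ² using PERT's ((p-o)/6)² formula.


σ² = ((p - o) / 6)² = (p - o)² / 36
= (17 - 5)² / 36
= 12² / 36
= 144 / 36
= 4.0000


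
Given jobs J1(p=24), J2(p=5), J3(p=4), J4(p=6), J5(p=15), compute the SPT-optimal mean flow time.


SPT order: J3 → J2 → J4 → J5 → J1
Completion times:
  J3: C=4
  J2: C=9
  J4: C=15
  J5: C=30
  J1: C=54
Sum = 112, n = 5
Mean flow = 112/5
= 22.40


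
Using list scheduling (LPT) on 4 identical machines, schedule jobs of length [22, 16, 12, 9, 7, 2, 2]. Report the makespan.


Jobs (LPT sorted): [22, 16, 12, 9, 7, 2, 2]
Machines: 4
  J=22 → Machine 1 (load: 0+22=22)
  J=16 → Machine 2 (load: 0+16=16)
  J=12 → Machine 3 (load: 0+12=12)
  J=9 → Machine 4 (load: 0+9=9)
  J=7 → Machine 4 (load: 9+7=16)
  J=2 → Machine 3 (load: 12+2=14)
  J=2 → Machine 3 (load: 14+2=16)
Machine loads: [22, 16, 16, 16]
Makespan = max = 22 time units


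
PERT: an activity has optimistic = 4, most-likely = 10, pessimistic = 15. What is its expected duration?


te = (o + 4m + p) / 6
= (4 + 4×10 + 15) / 6
= (4 + 40 + 15) / 6
= 59 / 6
= 9.83


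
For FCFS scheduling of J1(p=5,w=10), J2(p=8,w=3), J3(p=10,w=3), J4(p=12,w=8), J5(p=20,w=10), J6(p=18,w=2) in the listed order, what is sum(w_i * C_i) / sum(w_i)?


Completion times:
  J1: C=5, w×C=10×5=50
  J2: C=13, w×C=3×13=39
  J3: C=23, w×C=3×23=69
  J4: C=35, w×C=8×35=280
  J5: C=55, w×C=10×55=550
  J6: C=73, w×C=2×73=146
Sum w×C = 1134
Sum w = 36
Weighted avg = 1134/36
= 31.50


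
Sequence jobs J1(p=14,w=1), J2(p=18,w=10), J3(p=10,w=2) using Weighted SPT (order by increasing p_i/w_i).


WSPT (Smith's rule): sort by p/w ascending
  J2: p/w = 18/10 = 1.800
  J3: p/w = 10/2 = 5.000
  J1: p/w = 14/1 = 14.000
Order: J2 → J3 → J1


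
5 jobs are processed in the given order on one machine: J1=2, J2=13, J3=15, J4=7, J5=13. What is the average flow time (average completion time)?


Completion times:
  J1: completes at 2
  J2: completes at 15
  J3: completes at 30
  J4: completes at 37
  J5: completes at 50
Sum = 134
Average = 134/5
= 26.80


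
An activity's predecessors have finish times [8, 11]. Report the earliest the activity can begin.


ES = max of all predecessor completion times
Predecessors: [8, 11]
ES = max(8, 11)
= 11


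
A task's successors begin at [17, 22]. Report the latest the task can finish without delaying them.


LF = min of all successor start times
Successors start at: [17, 22]
LF = min(17, 22)
= 17


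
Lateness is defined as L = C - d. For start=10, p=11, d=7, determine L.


Completion = 10 + 11 = 21
Lateness = C - d = 21 - 7
= 14


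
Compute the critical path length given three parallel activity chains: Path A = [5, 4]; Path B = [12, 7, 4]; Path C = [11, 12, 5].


Path A: 5 + 4 = 9
Path B: 12 + 7 + 4 = 23
Path C: 11 + 12 + 5 = 28
Critical path = longest = max(9, 23, 28)
= 28 (Path C)


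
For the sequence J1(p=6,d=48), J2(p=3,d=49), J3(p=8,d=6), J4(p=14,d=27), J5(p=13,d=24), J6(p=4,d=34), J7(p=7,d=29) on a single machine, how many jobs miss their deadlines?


Completion vs due date:
  J1: C=6, d=48 → on time
  J2: C=9, d=49 → on time
  J3: C=17, d=6 → TARDY
  J4: C=31, d=27 → TARDY
  J5: C=44, d=24 → TARDY
  J6: C=48, d=34 → TARDY
  J7: C=55, d=29 → TARDY
Tardy jobs: J3, J4, J5, J6, J7
Count = 5


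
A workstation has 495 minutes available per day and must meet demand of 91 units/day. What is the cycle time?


Cycle time = available time / demand
= 495 / 91
= 5.44 min/unit


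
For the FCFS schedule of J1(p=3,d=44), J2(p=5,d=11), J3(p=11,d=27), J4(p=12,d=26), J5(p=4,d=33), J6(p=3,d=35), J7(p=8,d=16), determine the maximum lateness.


Lateness per job (L = C - d):
  J1: C=3, d=44, L=-41
  J2: C=8, d=11, L=-3
  J3: C=19, d=27, L=-8
  J4: C=31, d=26, L=5
  J5: C=35, d=33, L=2
  J6: C=38, d=35, L=3
  J7: C=46, d=16, L=30
Lmax = max(-41, -3, -8, 5, 2, 3, 30)
= 30


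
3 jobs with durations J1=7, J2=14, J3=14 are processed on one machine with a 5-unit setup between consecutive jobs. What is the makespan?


Makespan = Σ processing + (n-1) × setup
= (7 + 14 + 14) + (3-1)×5
= 35 + 10
= 45 time units


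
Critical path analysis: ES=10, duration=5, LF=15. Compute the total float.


EF = ES + duration = 10 + 5 = 15
LS = LF - duration = 15 - 5 = 10
Total Float = LF - EF = 15 - 15
(or LS - ES = 10 - 10)
= 0


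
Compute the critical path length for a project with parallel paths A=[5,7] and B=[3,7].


Path A: 5 + 7 = 12
Path B: 3 + 7 = 10
Critical path = longest = max(12, 10)
= 12 (Path A)


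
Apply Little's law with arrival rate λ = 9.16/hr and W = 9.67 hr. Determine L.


Little's law: L = λ × W
= 9.16 × 9.67
= 88.58


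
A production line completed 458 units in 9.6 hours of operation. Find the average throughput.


Throughput = units / time
= 458 / 9.6
= 47.7 units/hour


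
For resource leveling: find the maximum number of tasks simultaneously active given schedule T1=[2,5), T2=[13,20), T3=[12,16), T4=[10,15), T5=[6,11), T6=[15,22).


Check each time point for overlaps:
  t=13: 3 tasks active (T2, T3, T4)
Max concurrent = 3


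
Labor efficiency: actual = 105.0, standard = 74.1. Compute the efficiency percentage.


Efficiency = (actual / standard) × 100
= (105.0 / 74.1) × 100
= 141.7%


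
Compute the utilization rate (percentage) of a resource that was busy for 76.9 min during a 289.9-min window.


Utilization = busy / total × 100
= 76.9 / 289.9 × 100
= 26.5%


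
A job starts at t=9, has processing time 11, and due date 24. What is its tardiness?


Completion = start + processing = 9 + 11 = 20
Tardiness = max(0, C - d) = max(0, 20 - 24)
= max(0, -4)
= 0


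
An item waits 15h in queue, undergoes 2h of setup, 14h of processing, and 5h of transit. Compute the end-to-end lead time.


Lead time = queue + setup + processing + transit
= 15 + 2 + 14 + 5
= 36 hours


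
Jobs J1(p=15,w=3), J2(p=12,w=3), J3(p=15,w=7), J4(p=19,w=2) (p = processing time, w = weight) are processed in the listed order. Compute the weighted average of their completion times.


Completion times:
  J1: C=15, w×C=3×15=45
  J2: C=27, w×C=3×27=81
  J3: C=42, w×C=7×42=294
  J4: C=61, w×C=2×61=122
Sum w×C = 542
Sum w = 15
Weighted avg = 542/15
= 36.13


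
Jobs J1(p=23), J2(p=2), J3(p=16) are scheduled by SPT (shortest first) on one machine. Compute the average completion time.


SPT order: J2 → J3 → J1
Completion times:
  J2: C=2
  J3: C=18
  J1: C=41
Sum = 61, n = 3
Mean flow = 61/3
= 20.33


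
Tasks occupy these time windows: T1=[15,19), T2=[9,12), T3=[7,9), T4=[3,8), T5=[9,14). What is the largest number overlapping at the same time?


Check each time point for overlaps:
  t=7: 2 tasks active (T3, T4)
Max concurrent = 2


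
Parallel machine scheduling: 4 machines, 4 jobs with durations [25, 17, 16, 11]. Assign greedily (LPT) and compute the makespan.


Jobs (LPT sorted): [25, 17, 16, 11]
Machines: 4
  J=25 → Machine 1 (load: 0+25=25)
  J=17 → Machine 2 (load: 0+17=17)
  J=16 → Machine 3 (load: 0+16=16)
  J=11 → Machine 4 (load: 0+11=11)
Machine loads: [25, 17, 16, 11]
Makespan = max = 25 time units


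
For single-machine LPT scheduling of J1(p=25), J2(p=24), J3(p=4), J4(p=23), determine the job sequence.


LPT: sort by longest processing time first
  J1: p=25
  J2: p=24
  J4: p=23
  J3: p=4
Order: J1 → J2 → J4 → J3


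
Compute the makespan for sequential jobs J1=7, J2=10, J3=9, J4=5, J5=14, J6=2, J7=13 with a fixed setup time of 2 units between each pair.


Makespan = Σ processing + (n-1) × setup
= (7 + 10 + 9 + 5 + 14 + 2 + 13) + (7-1)×2
= 60 + 12
= 72 time units


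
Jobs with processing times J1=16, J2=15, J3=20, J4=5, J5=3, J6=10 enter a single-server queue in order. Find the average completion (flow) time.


Completion times:
  J1: completes at 16
  J2: completes at 31
  J3: completes at 51
  J4: completes at 56
  J5: completes at 59
  J6: completes at 69
Sum = 282
Average = 282/6
= 47.00


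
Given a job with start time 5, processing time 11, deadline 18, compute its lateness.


Completion = 5 + 11 = 16
Lateness = C - d = 16 - 18
= -2


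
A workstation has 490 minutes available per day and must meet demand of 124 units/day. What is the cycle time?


Cycle time = available time / demand
= 490 / 124
= 3.95 min/unit


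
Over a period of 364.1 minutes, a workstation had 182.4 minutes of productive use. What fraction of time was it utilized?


Utilization = busy / total × 100
= 182.4 / 364.1 × 100
= 50.1%


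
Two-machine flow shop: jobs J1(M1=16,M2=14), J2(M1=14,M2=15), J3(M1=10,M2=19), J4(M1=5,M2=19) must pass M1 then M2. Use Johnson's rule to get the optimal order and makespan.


Johnson's rule:
Group 1 (M1≤M2, sort by M1): ['J4', 'J3', 'J2']
Group 2 (M1>M2, sort desc M2): ['J1']
Sequence: J4 → J3 → J2 → J1
Makespan calculation:
  J4: M1 done=5, M2 done=24
  J3: M1 done=15, M2 done=43
  J2: M1 done=29, M2 done=58
  J1: M1 done=45, M2 done=72
= Sequence: J4 → J3 → J2 → J1, Makespan: 72


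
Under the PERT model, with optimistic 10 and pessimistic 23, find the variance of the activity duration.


σ² = ((p - o) / 6)² = (p - o)² / 36
= (23 - 10)² / 36
= 13² / 36
= 169 / 36
= 4.6944


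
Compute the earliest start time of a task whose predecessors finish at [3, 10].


ES = max of all predecessor completion times
Predecessors: [3, 10]
ES = max(3, 10)
= 10


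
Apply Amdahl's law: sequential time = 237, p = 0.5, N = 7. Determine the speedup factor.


Amdahl's law: T_p = T × ((1-p) + p/N)
= 237 × ((1-0.5) + 0.5/7)
= 237 × (0.50 + 0.0714)
= 237 × 0.5714
= 135.43
Speedup = 237/135.43
= 1.75×


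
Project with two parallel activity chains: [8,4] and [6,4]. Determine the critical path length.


Path A: 8 + 4 = 12
Path B: 6 + 4 = 10
Critical path = longest = max(12, 10)
= 12 (Path A)


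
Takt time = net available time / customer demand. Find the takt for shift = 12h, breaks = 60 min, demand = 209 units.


Available = 12×60 - 60 = 660 min
Takt time = 660 / 209
= 3.16 min/unit


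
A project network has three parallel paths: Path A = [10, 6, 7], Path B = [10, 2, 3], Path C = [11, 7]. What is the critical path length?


Path A: 10 + 6 + 7 = 23
Path B: 10 + 2 + 3 = 15
Path C: 11 + 7 = 18
Critical path = longest = max(23, 15, 18)
= 23 (Path A)


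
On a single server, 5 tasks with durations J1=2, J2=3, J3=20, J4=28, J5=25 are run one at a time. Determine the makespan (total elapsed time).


Sequential makespan: sum all processing times
= 2 + 3 + 20 + 28 + 25
= 78 time units


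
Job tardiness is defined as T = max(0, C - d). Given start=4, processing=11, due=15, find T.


Completion = start + processing = 4 + 11 = 15
Tardiness = max(0, C - d) = max(0, 15 - 15)
= max(0, 0)
= 0


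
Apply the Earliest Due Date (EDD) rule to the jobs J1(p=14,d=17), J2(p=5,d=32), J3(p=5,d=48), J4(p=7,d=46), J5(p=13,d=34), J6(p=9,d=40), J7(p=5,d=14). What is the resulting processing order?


EDD: sort by earliest due date
  J7: d=14, p=5
  J1: d=17, p=14
  J2: d=32, p=5
  J5: d=34, p=13
  J6: d=40, p=9
  J4: d=46, p=7
  J3: d=48, p=5
Order: J7 → J1 → J2 → J5 → J6 → J4 → J3


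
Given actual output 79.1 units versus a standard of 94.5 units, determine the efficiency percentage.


Efficiency = (actual / standard) × 100
= (79.1 / 94.5) × 100
= 83.7%


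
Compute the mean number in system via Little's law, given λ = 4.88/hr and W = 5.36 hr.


Little's law: L = λ × W
= 4.88 × 5.36
= 26.16


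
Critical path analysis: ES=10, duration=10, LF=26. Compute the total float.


EF = ES + duration = 10 + 10 = 20
LS = LF - duration = 26 - 10 = 16
Total Float = LF - EF = 26 - 20
(or LS - ES = 16 - 10)
= 6


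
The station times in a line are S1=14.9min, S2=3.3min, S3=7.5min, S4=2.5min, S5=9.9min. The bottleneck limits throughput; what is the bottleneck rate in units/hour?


Bottleneck = longest station time
Station times: [14.9, 3.3, 7.5, 2.5, 9.9]
Max = 14.9 min
Rate = 60 / 14.9
= 4.03 units/hour (bottleneck: 14.9min)


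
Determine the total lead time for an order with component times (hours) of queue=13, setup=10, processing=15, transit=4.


Lead time = queue + setup + processing + transit
= 13 + 10 + 15 + 4
= 42 hours


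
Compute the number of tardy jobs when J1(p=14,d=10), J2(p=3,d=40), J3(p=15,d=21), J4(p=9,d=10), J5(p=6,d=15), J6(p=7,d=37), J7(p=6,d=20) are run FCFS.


Completion vs due date:
  J1: C=14, d=10 → TARDY
  J2: C=17, d=40 → on time
  J3: C=32, d=21 → TARDY
  J4: C=41, d=10 → TARDY
  J5: C=47, d=15 → TARDY
  J6: C=54, d=37 → TARDY
  J7: C=60, d=20 → TARDY
Tardy jobs: J1, J3, J4, J5, J6, J7
Count = 6


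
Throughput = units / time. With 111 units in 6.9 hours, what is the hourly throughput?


Throughput = units / time
= 111 / 6.9
= 16.1 units/hour


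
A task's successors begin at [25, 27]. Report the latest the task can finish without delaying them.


LF = min of all successor start times
Successors start at: [25, 27]
LF = min(25, 27)
= 25


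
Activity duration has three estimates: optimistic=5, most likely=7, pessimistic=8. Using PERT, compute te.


te = (o + 4m + p) / 6
= (5 + 4×7 + 8) / 6
= (5 + 28 + 8) / 6
= 41 / 6
= 6.83


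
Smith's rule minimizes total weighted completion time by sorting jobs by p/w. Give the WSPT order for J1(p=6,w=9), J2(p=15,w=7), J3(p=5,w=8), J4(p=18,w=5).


WSPT (Smith's rule): sort by p/w ascending
  J3: p/w = 5/8 = 0.625
  J1: p/w = 6/9 = 0.667
  J2: p/w = 15/7 = 2.143
  J4: p/w = 18/5 = 3.600
Order: J3 → J1 → J2 → J4


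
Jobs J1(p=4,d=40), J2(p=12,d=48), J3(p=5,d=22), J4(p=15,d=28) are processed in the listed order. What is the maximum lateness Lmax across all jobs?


Lateness per job (L = C - d):
  J1: C=4, d=40, L=-36
  J2: C=16, d=48, L=-32
  J3: C=21, d=22, L=-1
  J4: C=36, d=28, L=8
Lmax = max(-36, -32, -1, 8)
= 8


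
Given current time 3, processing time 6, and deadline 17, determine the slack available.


Slack = due - current_time - processing
= 17 - 3 - 6
= 8


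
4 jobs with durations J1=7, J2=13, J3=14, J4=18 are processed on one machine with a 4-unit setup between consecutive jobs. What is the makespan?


Makespan = Σ processing + (n-1) × setup
= (7 + 13 + 14 + 18) + (4-1)×4
= 52 + 12
= 64 time units


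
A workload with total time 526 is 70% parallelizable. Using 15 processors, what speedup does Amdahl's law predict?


Amdahl's law: T_p = T × ((1-p) + p/N)
= 526 × ((1-0.7) + 0.7/15)
= 526 × (0.30 + 0.0467)
= 526 × 0.3467
= 182.35
Speedup = 526/182.35
= 2.88×


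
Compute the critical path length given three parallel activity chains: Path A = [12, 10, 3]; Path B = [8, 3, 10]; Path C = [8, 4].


Path A: 12 + 10 + 3 = 25
Path B: 8 + 3 + 10 = 21
Path C: 8 + 4 = 12
Critical path = longest = max(25, 21, 12)
= 25 (Path A)


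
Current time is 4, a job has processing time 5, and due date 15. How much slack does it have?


Slack = due - current_time - processing
= 15 - 4 - 5
= 6


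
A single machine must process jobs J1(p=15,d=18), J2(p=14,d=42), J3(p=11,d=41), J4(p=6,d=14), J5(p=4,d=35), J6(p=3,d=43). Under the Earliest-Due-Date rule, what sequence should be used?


EDD: sort by earliest due date
  J4: d=14, p=6
  J1: d=18, p=15
  J5: d=35, p=4
  J3: d=41, p=11
  J2: d=42, p=14
  J6: d=43, p=3
Order: J4 → J1 → J5 → J3 → J2 → J6


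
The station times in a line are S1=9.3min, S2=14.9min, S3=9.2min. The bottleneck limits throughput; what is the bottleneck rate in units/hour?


Bottleneck = longest station time
Station times: [9.3, 14.9, 9.2]
Max = 14.9 min
Rate = 60 / 14.9
= 4.03 units/hour (bottleneck: 14.9min)


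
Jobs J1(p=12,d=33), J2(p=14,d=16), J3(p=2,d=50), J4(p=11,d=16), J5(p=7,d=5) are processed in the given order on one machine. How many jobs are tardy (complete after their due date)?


Completion vs due date:
  J1: C=12, d=33 → on time
  J2: C=26, d=16 → TARDY
  J3: C=28, d=50 → on time
  J4: C=39, d=16 → TARDY
  J5: C=46, d=5 → TARDY
Tardy jobs: J2, J4, J5
Count = 3


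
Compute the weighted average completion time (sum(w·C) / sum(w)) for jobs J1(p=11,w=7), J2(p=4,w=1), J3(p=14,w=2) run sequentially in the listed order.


Completion times:
  J1: C=11, w×C=7×11=77
  J2: C=15, w×C=1×15=15
  J3: C=29, w×C=2×29=58
Sum w×C = 150
Sum w = 10
Weighted avg = 150/10
= 15.00


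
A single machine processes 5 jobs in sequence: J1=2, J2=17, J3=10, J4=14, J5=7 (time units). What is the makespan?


Sequential makespan: sum all processing times
= 2 + 17 + 10 + 14 + 7
= 50 time units


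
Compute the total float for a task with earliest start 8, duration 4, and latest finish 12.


EF = ES + duration = 8 + 4 = 12
LS = LF - duration = 12 - 4 = 8
Total Float = LF - EF = 12 - 12
(or LS - ES = 8 - 8)
= 0


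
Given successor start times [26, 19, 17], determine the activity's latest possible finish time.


LF = min of all successor start times
Successors start at: [26, 19, 17]
LF = min(26, 19, 17)
= 17


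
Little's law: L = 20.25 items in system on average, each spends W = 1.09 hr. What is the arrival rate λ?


Little's law: L = λW → λ = L / W
= 20.25 / 1.09
= 18.58 per hour


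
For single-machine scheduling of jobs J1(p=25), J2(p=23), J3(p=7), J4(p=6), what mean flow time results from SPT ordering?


SPT order: J4 → J3 → J2 → J1
Completion times:
  J4: C=6
  J3: C=13
  J2: C=36
  J1: C=61
Sum = 116, n = 4
Mean flow = 116/4
= 29.00


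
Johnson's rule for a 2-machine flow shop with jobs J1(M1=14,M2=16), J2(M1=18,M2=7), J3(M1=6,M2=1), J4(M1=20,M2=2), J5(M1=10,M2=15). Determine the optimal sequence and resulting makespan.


Johnson's rule:
Group 1 (M1≤M2, sort by M1): ['J5', 'J1']
Group 2 (M1>M2, sort desc M2): ['J2', 'J4', 'J3']
Sequence: J5 → J1 → J2 → J4 → J3
Makespan calculation:
  J5: M1 done=10, M2 done=25
  J1: M1 done=24, M2 done=41
  J2: M1 done=42, M2 done=49
  J4: M1 done=62, M2 done=64
  J3: M1 done=68, M2 done=69
= Sequence: J5 → J1 → J2 → J4 → J3, Makespan: 69
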